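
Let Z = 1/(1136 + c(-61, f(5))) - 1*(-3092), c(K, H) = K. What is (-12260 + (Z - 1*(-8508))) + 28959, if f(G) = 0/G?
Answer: 30421426/1075 ≈ 28299.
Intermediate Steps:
f(G) = 0
Z = 3323901/1075 (Z = 1/(1136 - 61) - 1*(-3092) = 1/1075 + 3092 = 3323901/1075 ≈ 3092.0)
(-12260 + (Z - 1*(-8508))) + 28959 = (-12260 + (3323901/1075 - 1*(-8508))) + 28959 = (-12260 + (3323901/1075 + 8508)) + 28959 = (-12260 + 12470001/1075) + 28959 = -709499/1075 + 28959 = 30421426/1075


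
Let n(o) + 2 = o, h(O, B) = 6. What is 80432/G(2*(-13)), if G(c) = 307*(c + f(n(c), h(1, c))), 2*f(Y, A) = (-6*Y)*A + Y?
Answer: 5027/8903 ≈ 0.56464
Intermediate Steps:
n(o) = -2 + o
f(Y, A) = Y/2 - 3*A*Y (f(Y, A) = ((-6*Y)*A + Y)/2 = (-6*A*Y + Y)/2 = (Y - 6*A*Y)/2 = Y/2 - 3*A*Y)
G(c) = 10745 - 10131*c/2 (G(c) = 307*(c + (-2 + c)*(1 - 6*6)/2) = 307*(c + (-2 + c)*(1 - 36)/2) = 307*(c + (1/2)*(-2 + c)*(-35)) = 307*(c + (35 - 35*c/2)) = 307*(35 - 33*c/2) = 10745 - 10131*c/2)
80432/G(2*(-13)) = 80432/(10745 - 10131*(-13)) = 80432/(10745 - 10131/2*(-26)) = 80432/(10745 + 131703) = 80432/142448 = 80432*(1/142448) = 5027/8903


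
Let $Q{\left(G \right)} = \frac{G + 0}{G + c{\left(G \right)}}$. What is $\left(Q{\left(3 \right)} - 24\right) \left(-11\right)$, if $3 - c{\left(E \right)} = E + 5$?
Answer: $\frac{561}{2} \approx 280.5$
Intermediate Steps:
$c{\left(E \right)} = -2 - E$ ($c{\left(E \right)} = 3 - \left(E + 5\right) = 3 - \left(5 + E\right) = -2 - E$)
$Q{\left(G \right)} = - \frac{G}{2}$ ($Q{\left(G \right)} = \frac{G + 0}{G - \left(2 + G\right)} = \frac{G}{-2} = G \left(- \frac{1}{2}\right) = - \frac{G}{2}$)
$\left(Q{\left(3 \right)} - 24\right) \left(-11\right) = \left(\left(- \frac{1}{2}\right) 3 - 24\right) \left(-11\right) = \left(- \frac{3}{2} - 24\right) \left(-11\right) = \left(- \frac{51}{2}\right) \left(-11\right) = \frac{561}{2}$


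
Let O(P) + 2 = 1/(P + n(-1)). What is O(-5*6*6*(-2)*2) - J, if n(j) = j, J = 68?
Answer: -50329/719 ≈ -69.999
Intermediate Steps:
O(P) = -2 + 1/(-1 + P) (O(P) = -2 + 1/(P - 1) = -2 + 1/(-1 + P))
O(-5*6*6*(-2)*2) - J = (3 - 2*(-5*6*6*(-2))*2)/(-1 - 5*6*6*(-2)*2) - 1*68 = (3 - 2*(-180*(-2))*2)/(-1 - 180*(-2)*2) - 68 = (3 - 2*(-5*(-72))*2)/(-1 - 5*(-72)*2) - 68 = (3 - 720*2)/(-1 + 360*2) - 68 = (3 - 2*720)/(-1 + 720) - 68 = (3 - 1440)/719 - 68 = (1/719)*(-1437) - 68 = -1437/719 - 68 = -50329/719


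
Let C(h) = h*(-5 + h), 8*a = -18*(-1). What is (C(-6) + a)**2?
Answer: 74529/16 ≈ 4658.1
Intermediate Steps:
a = 9/4 (a = (-18*(-1))/8 = (1/8)*18 = 9/4 ≈ 2.2500)
(C(-6) + a)**2 = (-6*(-5 - 6) + 9/4)**2 = (-6*(-11) + 9/4)**2 = (66 + 9/4)**2 = (273/4)**2 = 74529/16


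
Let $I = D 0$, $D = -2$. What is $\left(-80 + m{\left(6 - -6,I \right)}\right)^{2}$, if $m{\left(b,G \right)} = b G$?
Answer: $6400$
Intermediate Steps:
$I = 0$ ($I = \left(-2\right) 0 = 0$)
$m{\left(b,G \right)} = G b$
$\left(-80 + m{\left(6 - -6,I \right)}\right)^{2} = \left(-80 + 0 \left(6 - -6\right)\right)^{2} = \left(-80 + 0 \left(6 + 6\right)\right)^{2} = \left(-80 + 0 \cdot 12\right)^{2} = \left(-80 + 0\right)^{2} = \left(-80\right)^{2} = 6400$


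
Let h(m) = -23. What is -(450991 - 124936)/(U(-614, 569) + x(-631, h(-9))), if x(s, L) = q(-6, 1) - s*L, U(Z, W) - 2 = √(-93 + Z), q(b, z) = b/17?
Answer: 1367403263955/60857640572 + 94229895*I*√707/60857640572 ≈ 22.469 + 0.04117*I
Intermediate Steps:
q(b, z) = b/17 (q(b, z) = b*(1/17) = b/17)
U(Z, W) = 2 + √(-93 + Z)
x(s, L) = -6/17 - L*s (x(s, L) = (1/17)*(-6) - s*L = -6/17 - L*s)
-(450991 - 124936)/(U(-614, 569) + x(-631, h(-9))) = -(450991 - 124936)/((2 + √(-93 - 614)) + (-6/17 - 1*(-23)*(-631))) = -326055/((2 + √(-707)) + (-6/17 - 14513)) = -326055/((2 + I*√707) - 246727/17) = -326055/(-246693/17 + I*√707)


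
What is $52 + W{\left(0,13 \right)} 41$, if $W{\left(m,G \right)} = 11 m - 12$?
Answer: $-440$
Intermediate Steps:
$W{\left(m,G \right)} = -12 + 11 m$
$52 + W{\left(0,13 \right)} 41 = 52 + \left(-12 + 11 \cdot 0\right) 41 = 52 + \left(-12 + 0\right) 41 = 52 - 492 = -440$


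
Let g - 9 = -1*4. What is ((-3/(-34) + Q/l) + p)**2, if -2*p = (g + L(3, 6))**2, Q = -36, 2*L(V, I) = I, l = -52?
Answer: 190412401/195364 ≈ 974.65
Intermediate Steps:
L(V, I) = I/2
g = 5 (g = 9 - 1*4 = 9 - 4 = 5)
p = -32 (p = -(5 + (1/2)*6)**2/2 = -(5 + 3)**2/2 = -1/2*8**2 = -1/2*64 = -32)
((-3/(-34) + Q/l) + p)**2 = ((-3/(-34) - 36/(-52)) - 32)**2 = ((-3*(-1/34) - 36*(-1/52)) - 32)**2 = ((3/34 + 9/13) - 32)**2 = (345/442 - 32)**2 = (-13799/442)**2 = 190412401/195364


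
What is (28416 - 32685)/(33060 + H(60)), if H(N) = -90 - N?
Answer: -1423/10970 ≈ -0.12972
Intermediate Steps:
(28416 - 32685)/(33060 + H(60)) = (28416 - 32685)/(33060 + (-90 - 1*60)) = -4269/(33060 + (-90 - 60)) = -4269/(33060 - 150) = -4269/32910 = -4269*1/32910 = -1423/10970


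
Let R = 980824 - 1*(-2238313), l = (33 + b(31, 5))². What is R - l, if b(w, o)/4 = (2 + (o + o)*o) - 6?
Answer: 3172048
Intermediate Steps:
b(w, o) = -16 + 8*o² (b(w, o) = 4*((2 + (o + o)*o) - 6) = 4*((2 + (2*o)*o) - 6) = 4*((2 + 2*o²) - 6) = 4*(-4 + 2*o²) = -16 + 8*o²)
l = 47089 (l = (33 + (-16 + 8*5²))² = (33 + (-16 + 8*25))² = (33 + (-16 + 200))² = (33 + 184)² = 217² = 47089)
R = 3219137 (R = 980824 + 2238313 = 3219137)
R - l = 3219137 - 1*47089 = 3219137 - 47089 = 3172048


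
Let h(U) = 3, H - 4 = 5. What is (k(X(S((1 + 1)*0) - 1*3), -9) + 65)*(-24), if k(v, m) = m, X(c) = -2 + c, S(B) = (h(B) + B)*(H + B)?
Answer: -1344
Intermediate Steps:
H = 9 (H = 4 + 5 = 9)
S(B) = (3 + B)*(9 + B)
(k(X(S((1 + 1)*0) - 1*3), -9) + 65)*(-24) = (-9 + 65)*(-24) = 56*(-24) = -1344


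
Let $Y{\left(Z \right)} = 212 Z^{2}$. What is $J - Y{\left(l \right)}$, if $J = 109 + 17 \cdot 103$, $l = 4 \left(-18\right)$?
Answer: $-1097148$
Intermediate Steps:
$l = -72$
$J = 1860$ ($J = 109 + 1751 = 1860$)
$J - Y{\left(l \right)} = 1860 - 212 \left(-72\right)^{2} = 1860 - 212 \cdot 5184 = 1860 - 1099008 = -1097148$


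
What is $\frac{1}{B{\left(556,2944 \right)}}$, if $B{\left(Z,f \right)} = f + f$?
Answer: $\frac{1}{5888} \approx 0.00016984$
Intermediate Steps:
$B{\left(Z,f \right)} = 2 f$
$\frac{1}{B{\left(556,2944 \right)}} = \frac{1}{2 \cdot 2944} = \frac{1}{5888}$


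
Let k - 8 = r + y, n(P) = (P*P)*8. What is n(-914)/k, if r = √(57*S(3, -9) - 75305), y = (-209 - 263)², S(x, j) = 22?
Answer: 1488956365056/49636349315 - 6683168*I*√74051/49636349315 ≈ 29.997 - 0.036639*I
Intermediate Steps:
y = 222784 (y = (-472)² = 222784)
r = I*√74051 (r = √(57*22 - 75305) = √(1254 - 75305) = √(-74051) = I*√74051 ≈ 272.12*I)
n(P) = 8*P² (n(P) = P²*8 = 8*P²)
k = 222792 + I*√74051 (k = 8 + (I*√74051 + 222784) = 8 + (222784 + I*√74051) = 222792 + I*√74051 ≈ 2.2279e+5 + 272.12*I)
n(-914)/k = (8*(-914)²)/(222792 + I*√74051) = (8*835396)/(222792 + I*√74051) = 6683168/(222792 + I*√74051)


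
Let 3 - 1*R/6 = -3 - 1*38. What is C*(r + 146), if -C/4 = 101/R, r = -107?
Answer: -1313/22 ≈ -59.682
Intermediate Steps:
R = 264 (R = 18 - 6*(-3 - 1*38) = 18 - 6*(-3 - 38) = 18 - 6*(-41) = 18 + 246 = 264)
C = -101/66 (C = -404/264 = -4*101/264 = -101/66 ≈ -1.5303)
C*(r + 146) = -101*(-107 + 146)/66 = -101/66*39 = -1313/22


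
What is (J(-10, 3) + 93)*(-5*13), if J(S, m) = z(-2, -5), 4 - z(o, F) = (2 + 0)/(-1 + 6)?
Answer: -6279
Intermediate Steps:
z(o, F) = 18/5 (z(o, F) = 4 - (2 + 0)/(-1 + 6) = 4 - 2/5 = 4 - 1*⅖ = 4 - ⅖ = 18/5)
J(S, m) = 18/5
(J(-10, 3) + 93)*(-5*13) = (18/5 + 93)*(-5*13) = (483/5)*(-65) = -6279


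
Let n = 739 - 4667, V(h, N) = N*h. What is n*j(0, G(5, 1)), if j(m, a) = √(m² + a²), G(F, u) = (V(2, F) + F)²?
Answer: -883800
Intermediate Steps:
G(F, u) = 9*F² (G(F, u) = (F*2 + F)² = (2*F + F)² = (3*F)² = 9*F²)
j(m, a) = √(a² + m²)
n = -3928
n*j(0, G(5, 1)) = -3928*√((9*5²)² + 0²) = -3928*√((9*25)² + 0) = -3928*√(225² + 0) = -3928*√(50625 + 0) = -3928*√50625 = -3928*225 = -883800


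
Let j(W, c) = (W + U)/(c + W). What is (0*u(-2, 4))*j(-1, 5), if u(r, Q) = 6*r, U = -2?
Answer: 0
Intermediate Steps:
j(W, c) = (-2 + W)/(W + c) (j(W, c) = (W - 2)/(c + W) = (-2 + W)/(W + c))
(0*u(-2, 4))*j(-1, 5) = (0*(6*(-2)))*((-2 - 1)/(-1 + 5)) = (0*(-12))*(-3/4) = 0*((¼)*(-3)) = 0*(-¾) = 0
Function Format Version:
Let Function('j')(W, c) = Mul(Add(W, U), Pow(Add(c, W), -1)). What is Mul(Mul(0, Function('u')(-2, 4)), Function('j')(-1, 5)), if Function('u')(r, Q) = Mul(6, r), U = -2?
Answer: 0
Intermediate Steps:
Function('j')(W, c) = Mul(Pow(Add(W, c), -1), Add(-2, W)) (Function('j')(W, c) = Mul(Add(W, -2), Pow(Add(c, W), -1)) = Mul(Add(-2, W), Pow(Add(W, c), -1)) = Mul(Pow(Add(W, c), -1), Add(-2, W)))
Mul(Mul(0, Function('u')(-2, 4)), Function('j')(-1, 5)) = Mul(Mul(0, Mul(6, -2)), Mul(Pow(Add(-1, 5), -1), Add(-2, -1))) = Mul(Mul(0, -12), Mul(Pow(4, -1), -3)) = Mul(0, Mul(Rational(1, 4), -3)) = Mul(0, Rational(-3, 4)) = 0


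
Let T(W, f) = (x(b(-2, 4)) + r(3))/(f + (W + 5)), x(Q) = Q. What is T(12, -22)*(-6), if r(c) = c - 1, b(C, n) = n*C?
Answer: -36/5 ≈ -7.2000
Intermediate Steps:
b(C, n) = C*n
r(c) = -1 + c
T(W, f) = -6/(5 + W + f) (T(W, f) = (-2*4 + (-1 + 3))/(f + (W + 5)) = (-8 + 2)/(f + (5 + W)) = -6/(5 + W + f))
T(12, -22)*(-6) = -6/(5 + 12 - 22)*(-6) = -6/(-5)*(-6) = -6*(-⅕)*(-6) = (6/5)*(-6) = -36/5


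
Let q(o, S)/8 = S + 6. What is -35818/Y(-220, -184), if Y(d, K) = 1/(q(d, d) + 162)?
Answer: 55517900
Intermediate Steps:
q(o, S) = 48 + 8*S (q(o, S) = 8*(S + 6) = 8*(6 + S) = 48 + 8*S)
Y(d, K) = 1/(210 + 8*d) (Y(d, K) = 1/((48 + 8*d) + 162) = 1/(210 + 8*d))
-35818/Y(-220, -184) = -35818/(1/(2*(105 + 4*(-220)))) = -35818/(1/(2*(105 - 880))) = -35818/((½)/(-775)) = -35818/((½)*(-1/775)) = -35818/(-1/1550) = -35818*(-1550) = 55517900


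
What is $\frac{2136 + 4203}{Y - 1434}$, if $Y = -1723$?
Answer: $- \frac{6339}{3157} \approx -2.0079$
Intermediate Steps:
$\frac{2136 + 4203}{Y - 1434} = \frac{2136 + 4203}{-1723 - 1434} = \frac{6339}{-3157} = 6339 \left(- \frac{1}{3157}\right) = - \frac{6339}{3157}$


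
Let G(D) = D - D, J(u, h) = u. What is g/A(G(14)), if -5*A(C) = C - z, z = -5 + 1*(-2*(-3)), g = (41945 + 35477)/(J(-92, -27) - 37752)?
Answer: -193555/18922 ≈ -10.229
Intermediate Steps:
g = -38711/18922 (g = (41945 + 35477)/(-92 - 37752) = 77422/(-37844) = 77422*(-1/37844) = -38711/18922 ≈ -2.0458)
z = 1 (z = -5 + 1*6 = -5 + 6 = 1)
G(D) = 0
A(C) = ⅕ - C/5 (A(C) = -(C - 1*1)/5 = -(C - 1)/5 = -(-1 + C)/5 = ⅕ - C/5)
g/A(G(14)) = -38711/(18922*(⅕ - ⅕*0)) = -38711/(18922*(⅕ + 0)) = -38711/(18922*⅕) = -38711/18922*5 = -193555/18922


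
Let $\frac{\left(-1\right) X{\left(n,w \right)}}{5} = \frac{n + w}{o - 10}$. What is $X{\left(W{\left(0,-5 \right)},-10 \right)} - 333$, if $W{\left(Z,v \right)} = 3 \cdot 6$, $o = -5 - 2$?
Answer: $- \frac{5621}{17} \approx -330.65$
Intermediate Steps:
$o = -7$ ($o = -5 - 2 = -7$)
$W{\left(Z,v \right)} = 18$
$X{\left(n,w \right)} = \frac{5 n}{17} + \frac{5 w}{17}$ ($X{\left(n,w \right)} = - 5 \frac{n + w}{-7 - 10} = - 5 \frac{n + w}{-17} = - 5 \left(n + w\right) \left(- \frac{1}{17}\right) = - 5 \left(- \frac{n}{17} - \frac{w}{17}\right) = \frac{5 n}{17} + \frac{5 w}{17}$)
$X{\left(W{\left(0,-5 \right)},-10 \right)} - 333 = \left(\frac{5}{17} \cdot 18 + \frac{5}{17} \left(-10\right)\right) - 333 = \left(\frac{90}{17} - \frac{50}{17}\right) - 333 = \frac{40}{17} - 333 = - \frac{5621}{17}$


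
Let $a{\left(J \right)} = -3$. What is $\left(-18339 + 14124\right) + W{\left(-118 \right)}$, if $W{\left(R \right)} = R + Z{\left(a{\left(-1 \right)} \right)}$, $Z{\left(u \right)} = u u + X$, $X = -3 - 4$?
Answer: $-4331$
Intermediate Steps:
$X = -7$ ($X = -3 - 4 = -7$)
$Z{\left(u \right)} = -7 + u^{2}$ ($Z{\left(u \right)} = u u - 7 = u^{2} - 7 = -7 + u^{2}$)
$W{\left(R \right)} = 2 + R$ ($W{\left(R \right)} = R - \left(7 - \left(-3\right)^{2}\right) = R + \left(-7 + 9\right) = R + 2 = 2 + R$)
$\left(-18339 + 14124\right) + W{\left(-118 \right)} = \left(-18339 + 14124\right) + \left(2 - 118\right) = -4215 - 116 = -4331$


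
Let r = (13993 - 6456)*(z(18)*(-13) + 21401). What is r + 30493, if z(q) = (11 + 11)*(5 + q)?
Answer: 111751444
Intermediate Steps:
z(q) = 110 + 22*q (z(q) = 22*(5 + q) = 110 + 22*q)
r = 111720951 (r = (13993 - 6456)*((110 + 22*18)*(-13) + 21401) = 7537*((110 + 396)*(-13) + 21401) = 7537*(506*(-13) + 21401) = 7537*(-6578 + 21401) = 7537*14823 = 111720951)
r + 30493 = 111720951 + 30493 = 111751444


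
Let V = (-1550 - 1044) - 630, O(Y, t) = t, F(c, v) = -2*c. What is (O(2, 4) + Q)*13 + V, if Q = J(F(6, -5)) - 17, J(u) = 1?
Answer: -3380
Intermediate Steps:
Q = -16 (Q = 1 - 17 = -16)
V = -3224 (V = -2594 - 630 = -3224)
(O(2, 4) + Q)*13 + V = (4 - 16)*13 - 3224 = -12*13 - 3224 = -156 - 3224 = -3380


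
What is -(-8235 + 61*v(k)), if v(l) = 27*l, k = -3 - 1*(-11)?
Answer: -4941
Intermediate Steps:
k = 8 (k = -3 + 11 = 8)
-(-8235 + 61*v(k)) = -61/(1/(-9*(-3)*(-5) + 27*8)) = -61/(1/(27*(-5) + 216)) = -61/(1/(-135 + 216)) = -61/(1/81) = -61/1/81 = -61*81 = -4941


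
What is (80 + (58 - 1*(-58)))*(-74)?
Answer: -14504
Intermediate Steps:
(80 + (58 - 1*(-58)))*(-74) = (80 + (58 + 58))*(-74) = (80 + 116)*(-74) = 196*(-74) = -14504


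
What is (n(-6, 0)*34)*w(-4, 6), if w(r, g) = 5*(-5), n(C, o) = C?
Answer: 5100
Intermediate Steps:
w(r, g) = -25
(n(-6, 0)*34)*w(-4, 6) = -6*34*(-25) = -204*(-25) = 5100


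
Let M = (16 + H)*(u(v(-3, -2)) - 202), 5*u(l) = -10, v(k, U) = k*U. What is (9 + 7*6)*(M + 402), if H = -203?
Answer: 1966050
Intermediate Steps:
v(k, U) = U*k
u(l) = -2 (u(l) = (⅕)*(-10) = -2)
M = 38148 (M = (16 - 203)*(-2 - 202) = -187*(-204) = 38148)
(9 + 7*6)*(M + 402) = (9 + 7*6)*(38148 + 402) = (9 + 42)*38550 = 51*38550 = 1966050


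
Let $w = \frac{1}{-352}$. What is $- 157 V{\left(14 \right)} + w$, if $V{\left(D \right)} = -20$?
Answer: $\frac{1105279}{352} \approx 3140.0$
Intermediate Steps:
$w = - \frac{1}{352} \approx -0.0028409$
$- 157 V{\left(14 \right)} + w = \left(-157\right) \left(-20\right) - \frac{1}{352} = 3140 - \frac{1}{352} = \frac{1105279}{352}$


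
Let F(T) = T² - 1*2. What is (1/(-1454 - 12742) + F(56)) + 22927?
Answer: 369961955/14196 ≈ 26061.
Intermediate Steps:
F(T) = -2 + T² (F(T) = T² - 2 = -2 + T²)
(1/(-1454 - 12742) + F(56)) + 22927 = (1/(-1454 - 12742) + (-2 + 56²)) + 22927 = (1/(-14196) + (-2 + 3136)) + 22927 = (-1/14196 + 3134) + 22927 = 44490263/14196 + 22927 = 369961955/14196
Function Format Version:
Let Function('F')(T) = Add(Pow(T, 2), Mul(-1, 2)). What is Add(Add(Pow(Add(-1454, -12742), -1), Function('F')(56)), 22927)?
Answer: Rational(369961955, 14196) ≈ 26061.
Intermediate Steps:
Function('F')(T) = Add(-2, Pow(T, 2)) (Function('F')(T) = Add(Pow(T, 2), -2) = Add(-2, Pow(T, 2)))
Add(Add(Pow(Add(-1454, -12742), -1), Function('F')(56)), 22927) = Add(Add(Pow(Add(-1454, -12742), -1), Add(-2, Pow(56, 2))), 22927) = Add(Add(Pow(-14196, -1), Add(-2, 3136)), 22927) = Add(Add(Rational(-1, 14196), 3134), 22927) = Add(Rational(44490263, 14196), 22927) = Rational(369961955, 14196)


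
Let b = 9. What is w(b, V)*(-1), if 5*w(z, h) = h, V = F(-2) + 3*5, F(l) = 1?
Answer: -16/5 ≈ -3.2000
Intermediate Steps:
V = 16 (V = 1 + 3*5 = 1 + 15 = 16)
w(z, h) = h/5
w(b, V)*(-1) = ((⅕)*16)*(-1) = (16/5)*(-1) = -16/5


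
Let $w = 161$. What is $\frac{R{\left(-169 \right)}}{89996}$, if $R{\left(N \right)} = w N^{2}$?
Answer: $\frac{4598321}{89996} \approx 51.095$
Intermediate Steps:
$R{\left(N \right)} = 161 N^{2}$
$\frac{R{\left(-169 \right)}}{89996} = \frac{161 \left(-169\right)^{2}}{89996} = 161 \cdot 28561 \cdot \frac{1}{89996} = 4598321 \cdot \frac{1}{89996} = \frac{4598321}{89996}$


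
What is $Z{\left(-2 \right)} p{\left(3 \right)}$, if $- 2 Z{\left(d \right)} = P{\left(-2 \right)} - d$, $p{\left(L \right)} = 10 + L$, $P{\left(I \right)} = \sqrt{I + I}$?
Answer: $-13 - 13 i \approx -13.0 - 13.0 i$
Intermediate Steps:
$P{\left(I \right)} = \sqrt{2} \sqrt{I}$ ($P{\left(I \right)} = \sqrt{2 I} = \sqrt{2} \sqrt{I}$)
$Z{\left(d \right)} = \frac{d}{2} - i$ ($Z{\left(d \right)} = - \frac{\sqrt{2} \sqrt{-2} - d}{2} = - \frac{\sqrt{2} i \sqrt{2} - d}{2} = - \frac{2 i - d}{2} = - \frac{- d + 2 i}{2} = \frac{d}{2} - i$)
$Z{\left(-2 \right)} p{\left(3 \right)} = \left(\frac{1}{2} \left(-2\right) - i\right) \left(10 + 3\right) = \left(-1 - i\right) 13 = -13 - 13 i$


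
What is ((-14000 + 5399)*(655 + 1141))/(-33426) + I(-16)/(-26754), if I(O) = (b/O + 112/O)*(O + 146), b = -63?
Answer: 288360677/623952 ≈ 462.15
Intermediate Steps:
I(O) = 49*(146 + O)/O (I(O) = (-63/O + 112/O)*(O + 146) = (49/O)*(146 + O) = 49*(146 + O)/O)
((-14000 + 5399)*(655 + 1141))/(-33426) + I(-16)/(-26754) = ((-14000 + 5399)*(655 + 1141))/(-33426) + (49 + 7154/(-16))/(-26754) = -8601*1796*(-1/33426) + (49 + 7154*(-1/16))*(-1/26754) = -15447396*(-1/33426) + (49 - 3577/8)*(-1/26754) = 2574566/5571 - 3185/8*(-1/26754) = 2574566/5571 + 5/336 = 288360677/623952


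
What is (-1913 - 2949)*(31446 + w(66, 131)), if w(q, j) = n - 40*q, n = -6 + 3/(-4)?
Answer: -280043907/2 ≈ -1.4002e+8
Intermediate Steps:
n = -27/4 (n = -6 + 3*(-¼) = -6 - ¾ = -27/4 ≈ -6.7500)
w(q, j) = -27/4 - 40*q
(-1913 - 2949)*(31446 + w(66, 131)) = (-1913 - 2949)*(31446 + (-27/4 - 40*66)) = -4862*(31446 + (-27/4 - 2640)) = -4862*(31446 - 10587/4) = -4862*115197/4 = -280043907/2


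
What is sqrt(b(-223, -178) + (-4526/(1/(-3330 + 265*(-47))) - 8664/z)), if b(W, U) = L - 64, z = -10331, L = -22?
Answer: 4*sqrt(476566333226753)/10331 ≈ 8452.4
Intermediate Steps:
b(W, U) = -86 (b(W, U) = -22 - 64 = -86)
sqrt(b(-223, -178) + (-4526/(1/(-3330 + 265*(-47))) - 8664/z)) = sqrt(-86 + (-4526/(1/(-3330 + 265*(-47))) - 8664/(-10331))) = sqrt(-86 + (-4526/(1/(-3330 - 12455)) - 8664*(-1/10331))) = sqrt(-86 + (-4526/(1/(-15785)) + 8664/10331)) = sqrt(-86 + (-4526/(-1/15785) + 8664/10331)) = sqrt(-86 + (-4526*(-15785) + 8664/10331)) = sqrt(-86 + (71442910 + 8664/10331)) = sqrt(-86 + 738076711874/10331) = sqrt(738075823408/10331) = 4*sqrt(476566333226753)/10331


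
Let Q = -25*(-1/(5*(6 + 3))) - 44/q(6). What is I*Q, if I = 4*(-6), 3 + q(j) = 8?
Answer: 2968/15 ≈ 197.87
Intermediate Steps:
q(j) = 5 (q(j) = -3 + 8 = 5)
I = -24
Q = -371/45 (Q = -25*(-1/(5*(6 + 3))) - 44/5 = -25/(9*(-5)) - 44*⅕ = -25/(-45) - 44/5 = -25*(-1/45) - 44/5 = 5/9 - 44/5 = -371/45 ≈ -8.2444)
I*Q = -24*(-371/45) = 2968/15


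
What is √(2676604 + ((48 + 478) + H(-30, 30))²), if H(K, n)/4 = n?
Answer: 4*√193370 ≈ 1759.0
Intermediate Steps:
H(K, n) = 4*n
√(2676604 + ((48 + 478) + H(-30, 30))²) = √(2676604 + ((48 + 478) + 4*30)²) = √(2676604 + (526 + 120)²) = √(2676604 + 646²) = √(2676604 + 417316) = √3093920 = 4*√193370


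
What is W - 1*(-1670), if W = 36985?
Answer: 38655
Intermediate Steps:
W - 1*(-1670) = 36985 - 1*(-1670) = 36985 + 1670 = 38655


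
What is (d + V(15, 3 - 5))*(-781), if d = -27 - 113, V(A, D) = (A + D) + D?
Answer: 100749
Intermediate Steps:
V(A, D) = A + 2*D
d = -140
(d + V(15, 3 - 5))*(-781) = (-140 + (15 + 2*(3 - 5)))*(-781) = (-140 + (15 + 2*(-2)))*(-781) = (-140 + (15 - 4))*(-781) = (-140 + 11)*(-781) = -129*(-781) = 100749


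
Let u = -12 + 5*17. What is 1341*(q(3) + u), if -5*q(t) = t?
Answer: 485442/5 ≈ 97088.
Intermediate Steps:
q(t) = -t/5
u = 73 (u = -12 + 85 = 73)
1341*(q(3) + u) = 1341*(-⅕*3 + 73) = 1341*(-⅗ + 73) = 1341*(362/5) = 485442/5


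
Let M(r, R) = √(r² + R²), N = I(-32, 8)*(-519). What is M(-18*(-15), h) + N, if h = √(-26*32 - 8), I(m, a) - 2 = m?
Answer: 15570 + 2*√18015 ≈ 15838.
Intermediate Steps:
I(m, a) = 2 + m
N = 15570 (N = (2 - 32)*(-519) = -30*(-519) = 15570)
h = 2*I*√210 (h = √(-832 - 8) = √(-840) = 2*I*√210 ≈ 28.983*I)
M(r, R) = √(R² + r²)
M(-18*(-15), h) + N = √((2*I*√210)² + (-18*(-15))²) + 15570 = √(-840 + 270²) + 15570 = √(-840 + 72900) + 15570 = √72060 + 15570 = 2*√18015 + 15570 = 15570 + 2*√18015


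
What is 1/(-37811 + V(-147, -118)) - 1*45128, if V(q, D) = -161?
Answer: -1713600417/37972 ≈ -45128.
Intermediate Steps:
1/(-37811 + V(-147, -118)) - 1*45128 = 1/(-37811 - 161) - 1*45128 = 1/(-37972) - 45128 = -1/37972 - 45128 = -1713600417/37972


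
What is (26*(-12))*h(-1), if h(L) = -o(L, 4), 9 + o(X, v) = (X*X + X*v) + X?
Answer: -4056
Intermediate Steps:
o(X, v) = -9 + X + X² + X*v (o(X, v) = -9 + ((X*X + X*v) + X) = -9 + ((X² + X*v) + X) = -9 + (X + X² + X*v) = -9 + X + X² + X*v)
h(L) = 9 - L² - 5*L (h(L) = -(-9 + L + L² + L*4) = -(-9 + L + L² + 4*L) = -(-9 + L² + 5*L) = 9 - L² - 5*L)
(26*(-12))*h(-1) = (26*(-12))*(9 - 1*(-1)² - 5*(-1)) = -312*(9 - 1*1 + 5) = -312*(9 - 1 + 5) = -312*13 = -4056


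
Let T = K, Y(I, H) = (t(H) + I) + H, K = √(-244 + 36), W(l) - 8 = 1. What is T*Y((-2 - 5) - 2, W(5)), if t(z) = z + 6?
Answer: 60*I*√13 ≈ 216.33*I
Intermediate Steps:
t(z) = 6 + z
W(l) = 9 (W(l) = 8 + 1 = 9)
K = 4*I*√13 (K = √(-208) = 4*I*√13 ≈ 14.422*I)
Y(I, H) = 6 + I + 2*H (Y(I, H) = ((6 + H) + I) + H = (6 + H + I) + H = 6 + I + 2*H)
T = 4*I*√13 ≈ 14.422*I
T*Y((-2 - 5) - 2, W(5)) = (4*I*√13)*(6 + ((-2 - 5) - 2) + 2*9) = (4*I*√13)*(6 + (-7 - 2) + 18) = (4*I*√13)*(6 - 9 + 18) = (4*I*√13)*15 = 60*I*√13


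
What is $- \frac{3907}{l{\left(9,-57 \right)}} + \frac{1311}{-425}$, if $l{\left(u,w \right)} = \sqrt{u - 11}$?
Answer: $- \frac{1311}{425} + \frac{3907 i \sqrt{2}}{2} \approx -3.0847 + 2762.7 i$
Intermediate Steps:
$l{\left(u,w \right)} = \sqrt{-11 + u}$
$- \frac{3907}{l{\left(9,-57 \right)}} + \frac{1311}{-425} = - \frac{3907}{\sqrt{-11 + 9}} + \frac{1311}{-425} = - \frac{3907}{\sqrt{-2}} + 1311 \left(- \frac{1}{425}\right) = - \frac{3907}{i \sqrt{2}} - \frac{1311}{425} = - 3907 \left(- \frac{i \sqrt{2}}{2}\right) - \frac{1311}{425} = \frac{3907 i \sqrt{2}}{2} - \frac{1311}{425} = - \frac{1311}{425} + \frac{3907 i \sqrt{2}}{2}$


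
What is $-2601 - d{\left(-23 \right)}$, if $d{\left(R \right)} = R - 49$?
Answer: $-2529$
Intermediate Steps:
$d{\left(R \right)} = -49 + R$
$-2601 - d{\left(-23 \right)} = -2601 - \left(-49 - 23\right) = -2601 - -72 = -2601 + 72 = -2529$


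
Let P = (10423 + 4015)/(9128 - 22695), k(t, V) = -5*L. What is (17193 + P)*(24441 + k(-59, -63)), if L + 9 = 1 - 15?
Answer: 5727514936108/13567 ≈ 4.2216e+8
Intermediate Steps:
L = -23 (L = -9 + (1 - 15) = -9 - 14 = -23)
k(t, V) = 115 (k(t, V) = -5*(-23) = 115)
P = -14438/13567 (P = 14438/(-13567) = 14438*(-1/13567) = -14438/13567 ≈ -1.0642)
(17193 + P)*(24441 + k(-59, -63)) = (17193 - 14438/13567)*(24441 + 115) = (233242993/13567)*24556 = 5727514936108/13567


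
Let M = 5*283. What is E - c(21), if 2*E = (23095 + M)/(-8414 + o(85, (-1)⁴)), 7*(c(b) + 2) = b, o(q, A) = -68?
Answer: -20737/8482 ≈ -2.4448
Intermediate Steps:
c(b) = -2 + b/7
M = 1415
E = -12255/8482 (E = ((23095 + 1415)/(-8414 - 68))/2 = (24510/(-8482))/2 = (24510*(-1/8482))/2 = (½)*(-12255/4241) = -12255/8482 ≈ -1.4448)
E - c(21) = -12255/8482 - (-2 + (⅐)*21) = -12255/8482 - (-2 + 3) = -12255/8482 - 1*1 = -12255/8482 - 1 = -20737/8482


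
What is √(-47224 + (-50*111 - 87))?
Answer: I*√52861 ≈ 229.92*I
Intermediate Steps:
√(-47224 + (-50*111 - 87)) = √(-47224 + (-5550 - 87)) = √(-47224 - 5637) = √(-52861) = I*√52861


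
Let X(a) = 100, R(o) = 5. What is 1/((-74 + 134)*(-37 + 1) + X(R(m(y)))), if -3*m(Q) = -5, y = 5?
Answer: -1/2060 ≈ -0.00048544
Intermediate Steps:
m(Q) = 5/3 (m(Q) = -⅓*(-5) = 5/3)
1/((-74 + 134)*(-37 + 1) + X(R(m(y)))) = 1/((-74 + 134)*(-37 + 1) + 100) = 1/(60*(-36) + 100) = 1/(-2160 + 100) = 1/(-2060) = -1/2060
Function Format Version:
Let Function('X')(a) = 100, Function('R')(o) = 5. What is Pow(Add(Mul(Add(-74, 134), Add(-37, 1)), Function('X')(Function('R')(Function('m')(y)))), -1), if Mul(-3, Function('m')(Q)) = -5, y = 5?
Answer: Rational(-1, 2060) ≈ -0.00048544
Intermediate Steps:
Function('m')(Q) = Rational(5, 3) (Function('m')(Q) = Mul(Rational(-1, 3), -5) = Rational(5, 3))
Pow(Add(Mul(Add(-74, 134), Add(-37, 1)), Function('X')(Function('R')(Function('m')(y)))), -1) = Pow(Add(Mul(Add(-74, 134), Add(-37, 1)), 100), -1) = Pow(Add(Mul(60, -36), 100), -1) = Pow(Add(-2160, 100), -1) = Pow(-2060, -1) = Rational(-1, 2060)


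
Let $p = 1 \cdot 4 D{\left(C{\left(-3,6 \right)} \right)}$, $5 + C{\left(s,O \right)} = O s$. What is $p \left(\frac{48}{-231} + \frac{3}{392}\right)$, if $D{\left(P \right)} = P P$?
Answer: $- \frac{456527}{1078} \approx -423.49$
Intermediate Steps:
$C{\left(s,O \right)} = -5 + O s$
$D{\left(P \right)} = P^{2}$
$p = 2116$ ($p = 1 \cdot 4 \left(-5 + 6 \left(-3\right)\right)^{2} = 4 \left(-5 - 18\right)^{2} = 4 \left(-23\right)^{2} = 4 \cdot 529 = 2116$)
$p \left(\frac{48}{-231} + \frac{3}{392}\right) = 2116 \left(\frac{48}{-231} + \frac{3}{392}\right) = 2116 \left(48 \left(- \frac{1}{231}\right) + 3 \cdot \frac{1}{392}\right) = 2116 \left(- \frac{16}{77} + \frac{3}{392}\right) = 2116 \left(- \frac{863}{4312}\right) = - \frac{456527}{1078}$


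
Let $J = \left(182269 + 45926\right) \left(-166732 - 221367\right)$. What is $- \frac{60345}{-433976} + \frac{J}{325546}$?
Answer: $- \frac{19216935963632655}{70639575448} \approx -2.7204 \cdot 10^{5}$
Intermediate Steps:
$J = -88562251305$ ($J = 228195 \left(-388099\right) = -88562251305$)
$- \frac{60345}{-433976} + \frac{J}{325546} = - \frac{60345}{-433976} - \frac{88562251305}{325546} = \left(-60345\right) \left(- \frac{1}{433976}\right) - \frac{88562251305}{325546} = \frac{60345}{433976} - \frac{88562251305}{325546} = - \frac{19216935963632655}{70639575448}$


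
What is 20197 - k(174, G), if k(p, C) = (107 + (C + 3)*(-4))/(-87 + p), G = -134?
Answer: 1756508/87 ≈ 20190.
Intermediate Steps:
k(p, C) = (95 - 4*C)/(-87 + p) (k(p, C) = (107 + (3 + C)*(-4))/(-87 + p) = (107 + (-12 - 4*C))/(-87 + p) = (95 - 4*C)/(-87 + p))
20197 - k(174, G) = 20197 - (95 - 4*(-134))/(-87 + 174) = 20197 - (95 + 536)/87 = 20197 - 631/87 = 1756508/87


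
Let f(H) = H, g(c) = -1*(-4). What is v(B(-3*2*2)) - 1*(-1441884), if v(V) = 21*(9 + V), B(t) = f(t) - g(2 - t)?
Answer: 1441737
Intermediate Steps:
g(c) = 4
B(t) = -4 + t (B(t) = t - 1*4 = t - 4 = -4 + t)
v(V) = 189 + 21*V
v(B(-3*2*2)) - 1*(-1441884) = (189 + 21*(-4 - 3*2*2)) - 1*(-1441884) = (189 + 21*(-4 - 6*2)) + 1441884 = (189 + 21*(-4 - 12)) + 1441884 = (189 + 21*(-16)) + 1441884 = (189 - 336) + 1441884 = -147 + 1441884 = 1441737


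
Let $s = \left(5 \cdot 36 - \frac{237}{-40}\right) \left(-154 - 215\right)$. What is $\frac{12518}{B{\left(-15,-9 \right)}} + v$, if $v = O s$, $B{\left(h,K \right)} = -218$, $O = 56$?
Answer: $- \frac{2093896334}{545} \approx -3.842 \cdot 10^{6}$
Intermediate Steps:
$s = - \frac{2744253}{40}$ ($s = \left(180 - - \frac{237}{40}\right) \left(-369\right) = \left(180 + \frac{237}{40}\right) \left(-369\right) = \frac{7437}{40} \left(-369\right) = - \frac{2744253}{40} \approx -68606.0$)
$v = - \frac{19209771}{5}$ ($v = 56 \left(- \frac{2744253}{40}\right) = - \frac{19209771}{5} \approx -3.842 \cdot 10^{6}$)
$\frac{12518}{B{\left(-15,-9 \right)}} + v = \frac{12518}{-218} - \frac{19209771}{5} = 12518 \left(- \frac{1}{218}\right) - \frac{19209771}{5} = - \frac{6259}{109} - \frac{19209771}{5} = - \frac{2093896334}{545}$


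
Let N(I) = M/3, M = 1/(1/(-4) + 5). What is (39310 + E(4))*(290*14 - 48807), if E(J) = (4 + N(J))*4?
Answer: -100304785706/57 ≈ -1.7597e+9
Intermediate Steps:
M = 4/19 (M = 1/(-¼ + 5) = 1/(19/4) = 4/19 ≈ 0.21053)
N(I) = 4/57 (N(I) = (4/19)/3 = (4/19)*(⅓) = 4/57)
E(J) = 928/57 (E(J) = (4 + 4/57)*4 = (232/57)*4 = 928/57)
(39310 + E(4))*(290*14 - 48807) = (39310 + 928/57)*(290*14 - 48807) = 2241598*(4060 - 48807)/57 = (2241598/57)*(-44747) = -100304785706/57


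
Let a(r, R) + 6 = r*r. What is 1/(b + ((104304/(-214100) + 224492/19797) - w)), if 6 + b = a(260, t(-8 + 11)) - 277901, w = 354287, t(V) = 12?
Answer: -1059634425/598258096647272 ≈ -1.7712e-6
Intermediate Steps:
a(r, R) = -6 + r**2 (a(r, R) = -6 + r*r = -6 + r**2)
b = -210313 (b = -6 + ((-6 + 260**2) - 277901) = -6 + ((-6 + 67600) - 277901) = -6 + (67594 - 277901) = -6 - 210307 = -210313)
1/(b + ((104304/(-214100) + 224492/19797) - w)) = 1/(-210313 + ((104304/(-214100) + 224492/19797) - 1*354287)) = 1/(-210313 + ((104304*(-1/214100) + 224492*(1/19797)) - 354287)) = 1/(-210313 + ((-26076/53525 + 224492/19797) - 354287)) = 1/(-210313 + (11499707728/1059634425 - 354287)) = 1/(-210313 - 375403201822247/1059634425) = 1/(-598258096647272/1059634425) = -1059634425/598258096647272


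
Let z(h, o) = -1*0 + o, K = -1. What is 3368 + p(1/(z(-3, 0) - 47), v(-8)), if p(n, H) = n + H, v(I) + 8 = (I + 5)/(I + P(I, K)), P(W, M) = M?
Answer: 473804/141 ≈ 3360.3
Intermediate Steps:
z(h, o) = o (z(h, o) = 0 + o = o)
v(I) = -8 + (5 + I)/(-1 + I) (v(I) = -8 + (I + 5)/(I - 1) = -8 + (5 + I)/(-1 + I))
p(n, H) = H + n
3368 + p(1/(z(-3, 0) - 47), v(-8)) = 3368 + ((13 - 7*(-8))/(-1 - 8) + 1/(0 - 47)) = 3368 + ((13 + 56)/(-9) + 1/(-47)) = 3368 + (-⅑*69 - 1/47) = 3368 + (-23/3 - 1/47) = 3368 - 1084/141 = 473804/141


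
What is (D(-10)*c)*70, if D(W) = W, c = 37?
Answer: -25900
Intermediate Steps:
(D(-10)*c)*70 = -10*37*70 = -370*70 = -25900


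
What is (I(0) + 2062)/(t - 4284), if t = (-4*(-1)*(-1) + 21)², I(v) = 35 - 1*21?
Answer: -2076/3995 ≈ -0.51965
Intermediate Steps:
I(v) = 14 (I(v) = 35 - 21 = 14)
t = 289 (t = (4*(-1) + 21)² = (-4 + 21)² = 17² = 289)
(I(0) + 2062)/(t - 4284) = (14 + 2062)/(289 - 4284) = 2076/(-3995) = 2076*(-1/3995) = -2076/3995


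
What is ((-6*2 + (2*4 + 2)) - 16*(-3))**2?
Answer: 2116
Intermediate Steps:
((-6*2 + (2*4 + 2)) - 16*(-3))**2 = ((-12 + (8 + 2)) + 48)**2 = ((-12 + 10) + 48)**2 = (-2 + 48)**2 = 46**2 = 2116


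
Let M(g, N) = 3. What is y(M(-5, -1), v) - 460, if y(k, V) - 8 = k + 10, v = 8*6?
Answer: -439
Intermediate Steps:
v = 48
y(k, V) = 18 + k (y(k, V) = 8 + (k + 10) = 8 + (10 + k) = 18 + k)
y(M(-5, -1), v) - 460 = (18 + 3) - 460 = 21 - 460 = -439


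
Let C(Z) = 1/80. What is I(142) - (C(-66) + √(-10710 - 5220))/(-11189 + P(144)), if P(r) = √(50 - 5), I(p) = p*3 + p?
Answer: 5688800648629/10015494080 + 3*√5/10015494080 + 45*I*√354/125193676 + 33567*I*√1770/125193676 ≈ 568.0 + 0.011287*I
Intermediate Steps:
I(p) = 4*p (I(p) = 3*p + p = 4*p)
P(r) = 3*√5 (P(r) = √45 = 3*√5)
C(Z) = 1/80
I(142) - (C(-66) + √(-10710 - 5220))/(-11189 + P(144)) = 4*142 - (1/80 + √(-10710 - 5220))/(-11189 + 3*√5) = 568 - (1/80 + √(-15930))/(-11189 + 3*√5) = 568 - (1/80 + 3*I*√1770)/(-11189 + 3*√5)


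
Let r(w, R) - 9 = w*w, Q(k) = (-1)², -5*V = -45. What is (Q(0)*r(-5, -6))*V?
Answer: 306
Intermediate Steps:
V = 9 (V = -⅕*(-45) = 9)
Q(k) = 1
r(w, R) = 9 + w² (r(w, R) = 9 + w*w = 9 + w²)
(Q(0)*r(-5, -6))*V = (1*(9 + (-5)²))*9 = (1*(9 + 25))*9 = (1*34)*9 = 34*9 = 306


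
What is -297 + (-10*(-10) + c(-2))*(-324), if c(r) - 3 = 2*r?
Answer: -32373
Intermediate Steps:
c(r) = 3 + 2*r
-297 + (-10*(-10) + c(-2))*(-324) = -297 + (-10*(-10) + (3 + 2*(-2)))*(-324) = -297 + (100 + (3 - 4))*(-324) = -297 + (100 - 1)*(-324) = -297 + 99*(-324) = -297 - 32076 = -32373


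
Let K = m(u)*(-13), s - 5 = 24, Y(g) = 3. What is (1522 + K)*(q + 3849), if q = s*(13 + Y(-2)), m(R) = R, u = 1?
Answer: 6508317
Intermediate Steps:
s = 29 (s = 5 + 24 = 29)
K = -13 (K = 1*(-13) = -13)
q = 464 (q = 29*(13 + 3) = 29*16 = 464)
(1522 + K)*(q + 3849) = (1522 - 13)*(464 + 3849) = 1509*4313 = 6508317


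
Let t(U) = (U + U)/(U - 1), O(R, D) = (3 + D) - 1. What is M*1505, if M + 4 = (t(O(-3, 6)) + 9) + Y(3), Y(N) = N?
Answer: 15480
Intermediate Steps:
O(R, D) = 2 + D
t(U) = 2*U/(-1 + U) (t(U) = (2*U)/(-1 + U) = 2*U/(-1 + U))
M = 72/7 (M = -4 + ((2*(2 + 6)/(-1 + (2 + 6)) + 9) + 3) = -4 + ((2*8/(-1 + 8) + 9) + 3) = -4 + ((2*8/7 + 9) + 3) = -4 + ((2*8*(⅐) + 9) + 3) = -4 + ((16/7 + 9) + 3) = -4 + (79/7 + 3) = -4 + 100/7 = 72/7 ≈ 10.286)
M*1505 = (72/7)*1505 = 15480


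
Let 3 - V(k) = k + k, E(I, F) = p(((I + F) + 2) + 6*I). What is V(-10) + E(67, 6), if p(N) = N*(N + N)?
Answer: 455081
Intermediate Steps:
p(N) = 2*N**2 (p(N) = N*(2*N) = 2*N**2)
E(I, F) = 2*(2 + F + 7*I)**2 (E(I, F) = 2*(((I + F) + 2) + 6*I)**2 = 2*(((F + I) + 2) + 6*I)**2 = 2*((2 + F + I) + 6*I)**2 = 2*(2 + F + 7*I)**2)
V(k) = 3 - 2*k (V(k) = 3 - (k + k) = 3 - 2*k)
V(-10) + E(67, 6) = (3 - 2*(-10)) + 2*(2 + 6 + 7*67)**2 = (3 + 20) + 2*(2 + 6 + 469)**2 = 23 + 2*477**2 = 23 + 2*227529 = 23 + 455058 = 455081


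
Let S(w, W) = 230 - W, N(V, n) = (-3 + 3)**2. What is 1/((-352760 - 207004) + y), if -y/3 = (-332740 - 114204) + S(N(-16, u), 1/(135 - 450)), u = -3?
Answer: 105/81939689 ≈ 1.2814e-6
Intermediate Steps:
N(V, n) = 0 (N(V, n) = 0**2 = 0)
y = 140714909/105 (y = -3*((-332740 - 114204) + (230 - 1/(135 - 450))) = -3*(-446944 + (230 - 1/(-315))) = -3*(-446944 + (230 - 1*(-1/315))) = -3*(-446944 + (230 + 1/315)) = -3*(-446944 + 72451/315) = -3*(-140714909/315) = 140714909/105 ≈ 1.3401e+6)
1/((-352760 - 207004) + y) = 1/((-352760 - 207004) + 140714909/105) = 1/(-559764 + 140714909/105) = 1/(81939689/105) = 105/81939689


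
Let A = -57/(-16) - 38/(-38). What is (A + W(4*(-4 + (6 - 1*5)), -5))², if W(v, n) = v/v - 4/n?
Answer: 259081/6400 ≈ 40.481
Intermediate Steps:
W(v, n) = 1 - 4/n
A = 73/16 (A = -57*(-1/16) - 38*(-1/38) = 57/16 + 1 = 73/16 ≈ 4.5625)
(A + W(4*(-4 + (6 - 1*5)), -5))² = (73/16 + (-4 - 5)/(-5))² = (73/16 - ⅕*(-9))² = (73/16 + 9/5)² = (509/80)² = 259081/6400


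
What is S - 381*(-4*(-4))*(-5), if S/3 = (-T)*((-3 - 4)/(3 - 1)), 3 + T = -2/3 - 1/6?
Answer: 121759/4 ≈ 30440.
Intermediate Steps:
T = -23/6 (T = -3 + (-2/3 - 1/6) = -3 - 5/6 = -23/6 ≈ -3.8333)
S = -161/4 (S = 3*((-1*(-23/6))*((-3 - 4)/(3 - 1))) = 3*(23*(-7/2)/6) = 3*(23*(-7*1/2)/6) = 3*((23/6)*(-7/2)) = 3*(-161/12) = -161/4 ≈ -40.250)
S - 381*(-4*(-4))*(-5) = -161/4 - 381*(-4*(-4))*(-5) = -161/4 - 6096*(-5) = -161/4 - 381*(-80) = -161/4 + 30480 = 121759/4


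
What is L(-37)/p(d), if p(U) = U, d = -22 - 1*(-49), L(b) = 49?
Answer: 49/27 ≈ 1.8148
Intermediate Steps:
d = 27 (d = -22 + 49 = 27)
L(-37)/p(d) = 49/27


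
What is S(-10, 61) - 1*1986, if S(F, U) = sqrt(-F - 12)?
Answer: -1986 + I*sqrt(2) ≈ -1986.0 + 1.4142*I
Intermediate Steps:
S(F, U) = sqrt(-12 - F)
S(-10, 61) - 1*1986 = sqrt(-12 - 1*(-10)) - 1*1986 = sqrt(-12 + 10) - 1986 = sqrt(-2) - 1986 = I*sqrt(2) - 1986 = -1986 + I*sqrt(2)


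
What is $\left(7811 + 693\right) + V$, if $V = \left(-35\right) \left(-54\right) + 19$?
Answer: $10413$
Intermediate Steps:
$V = 1909$ ($V = 1890 + 19 = 1909$)
$\left(7811 + 693\right) + V = \left(7811 + 693\right) + 1909 = 8504 + 1909 = 10413$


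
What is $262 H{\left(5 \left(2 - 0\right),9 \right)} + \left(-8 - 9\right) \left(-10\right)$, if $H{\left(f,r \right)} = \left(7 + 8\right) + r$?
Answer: $6458$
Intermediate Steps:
$H{\left(f,r \right)} = 15 + r$
$262 H{\left(5 \left(2 - 0\right),9 \right)} + \left(-8 - 9\right) \left(-10\right) = 262 \left(15 + 9\right) + \left(-8 - 9\right) \left(-10\right) = 262 \cdot 24 - -170 = 6288 + 170 = 6458$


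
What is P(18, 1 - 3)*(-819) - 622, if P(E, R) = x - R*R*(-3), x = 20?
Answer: -26830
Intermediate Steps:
P(E, R) = 20 + 3*R² (P(E, R) = 20 - R*R*(-3) = 20 - R²*(-3) = 20 - (-3)*R² = 20 + 3*R²)
P(18, 1 - 3)*(-819) - 622 = (20 + 3*(1 - 3)²)*(-819) - 622 = (20 + 3*(-2)²)*(-819) - 622 = (20 + 3*4)*(-819) - 622 = (20 + 12)*(-819) - 622 = 32*(-819) - 622 = -26208 - 622 = -26830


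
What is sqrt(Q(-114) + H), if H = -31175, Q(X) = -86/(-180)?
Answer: I*sqrt(28057070)/30 ≈ 176.56*I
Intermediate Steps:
Q(X) = 43/90 (Q(X) = -86*(-1/180) = 43/90)
sqrt(Q(-114) + H) = sqrt(43/90 - 31175) = sqrt(-2805707/90) = I*sqrt(28057070)/30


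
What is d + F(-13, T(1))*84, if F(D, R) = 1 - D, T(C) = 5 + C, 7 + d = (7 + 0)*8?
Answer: 1225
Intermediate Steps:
d = 49 (d = -7 + (7 + 0)*8 = -7 + 7*8 = -7 + 56 = 49)
d + F(-13, T(1))*84 = 49 + (1 - 1*(-13))*84 = 49 + (1 + 13)*84 = 49 + 14*84 = 49 + 1176 = 1225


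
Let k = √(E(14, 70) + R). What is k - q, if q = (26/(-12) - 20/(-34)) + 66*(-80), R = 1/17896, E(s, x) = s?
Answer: 538721/102 + √1120938330/8948 ≈ 5285.3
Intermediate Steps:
R = 1/17896 ≈ 5.5878e-5
k = √1120938330/8948 (k = √(14 + 1/17896) = √(250545/17896) = √1120938330/8948 ≈ 3.7417)
q = -538721/102 (q = (26*(-1/12) - 20*(-1/34)) - 5280 = (-13/6 + 10/17) - 5280 = -161/102 - 5280 = -538721/102 ≈ -5281.6)
k - q = √1120938330/8948 - 1*(-538721/102) = √1120938330/8948 + 538721/102 = 538721/102 + √1120938330/8948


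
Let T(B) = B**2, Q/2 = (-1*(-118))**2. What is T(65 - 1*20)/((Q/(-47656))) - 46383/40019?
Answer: -482907654798/139306139 ≈ -3466.5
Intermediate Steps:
Q = 27848 (Q = 2*(-1*(-118))**2 = 2*118**2 = 2*13924 = 27848)
T(65 - 1*20)/((Q/(-47656))) - 46383/40019 = (65 - 1*20)**2/((27848/(-47656))) - 46383/40019 = (65 - 20)**2/((27848*(-1/47656))) - 46383*1/40019 = 45**2/(-3481/5957) - 46383/40019 = 2025*(-5957/3481) - 46383/40019 = -12062925/3481 - 46383/40019 = -482907654798/139306139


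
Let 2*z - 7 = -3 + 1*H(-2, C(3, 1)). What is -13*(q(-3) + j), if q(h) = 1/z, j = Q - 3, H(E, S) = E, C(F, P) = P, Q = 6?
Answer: -52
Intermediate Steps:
z = 1 (z = 7/2 + (-3 + 1*(-2))/2 = 7/2 + (-3 - 2)/2 = 7/2 + (1/2)*(-5) = 7/2 - 5/2 = 1)
j = 3 (j = 6 - 3 = 3)
q(h) = 1 (q(h) = 1/1 = 1)
-13*(q(-3) + j) = -13*(1 + 3) = -13*4 = -52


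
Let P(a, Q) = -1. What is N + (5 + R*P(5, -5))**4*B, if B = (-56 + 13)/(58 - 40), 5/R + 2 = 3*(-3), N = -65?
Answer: -31911665/14641 ≈ -2179.6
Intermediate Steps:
R = -5/11 (R = 5/(-2 + 3*(-3)) = 5/(-2 - 9) = 5/(-11) = 5*(-1/11) = -5/11 ≈ -0.45455)
B = -43/18 ≈ -2.3889
N + (5 + R*P(5, -5))**4*B = -65 + (5 - 5/11*(-1))**4*(-43/18) = -65 + (5 + 5/11)**4*(-43/18) = -65 + (60/11)**4*(-43/18) = -65 + (12960000/14641)*(-43/18) = -65 - 30960000/14641 = -31911665/14641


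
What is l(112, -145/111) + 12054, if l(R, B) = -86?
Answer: 11968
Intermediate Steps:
l(112, -145/111) + 12054 = -86 + 12054 = 11968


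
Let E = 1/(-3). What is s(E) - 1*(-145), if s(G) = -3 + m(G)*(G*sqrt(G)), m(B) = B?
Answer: 142 + I*sqrt(3)/27 ≈ 142.0 + 0.06415*I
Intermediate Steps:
E = -1/3 ≈ -0.33333
s(G) = -3 + G**(5/2) (s(G) = -3 + G*(G*sqrt(G)) = -3 + G*G**(3/2) = -3 + G**(5/2))
s(E) - 1*(-145) = (-3 + (-1/3)**(5/2)) - 1*(-145) = (-3 + I*sqrt(3)/27) + 145 = 142 + I*sqrt(3)/27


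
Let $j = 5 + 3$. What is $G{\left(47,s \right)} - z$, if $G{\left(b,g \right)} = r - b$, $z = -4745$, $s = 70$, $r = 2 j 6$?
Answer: $4794$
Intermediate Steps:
$j = 8$
$r = 96$ ($r = 2 \cdot 8 \cdot 6 = 16 \cdot 6 = 96$)
$G{\left(b,g \right)} = 96 - b$
$G{\left(47,s \right)} - z = \left(96 - 47\right) - -4745 = \left(96 - 47\right) + 4745 = 49 + 4745 = 4794$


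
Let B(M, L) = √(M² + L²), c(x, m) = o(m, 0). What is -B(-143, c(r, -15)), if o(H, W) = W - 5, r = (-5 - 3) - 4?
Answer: -√20474 ≈ -143.09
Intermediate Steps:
r = -12 (r = -8 - 4 = -12)
o(H, W) = -5 + W
c(x, m) = -5 (c(x, m) = -5 + 0 = -5)
B(M, L) = √(L² + M²)
-B(-143, c(r, -15)) = -√((-5)² + (-143)²) = -√(25 + 20449) = -√20474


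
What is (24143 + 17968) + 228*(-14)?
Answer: 38919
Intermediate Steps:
(24143 + 17968) + 228*(-14) = 42111 - 3192 = 38919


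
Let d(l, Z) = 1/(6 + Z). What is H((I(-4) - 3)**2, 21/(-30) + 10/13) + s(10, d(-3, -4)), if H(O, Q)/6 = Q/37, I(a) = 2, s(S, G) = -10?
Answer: -24023/2405 ≈ -9.9888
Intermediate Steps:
H(O, Q) = 6*Q/37 (H(O, Q) = 6*(Q/37) = 6*Q/37)
H((I(-4) - 3)**2, 21/(-30) + 10/13) + s(10, d(-3, -4)) = 6*(21/(-30) + 10/13)/37 - 10 = 6*(21*(-1/30) + 10*(1/13))/37 - 10 = 6*(-7/10 + 10/13)/37 - 10 = (6/37)*(9/130) - 10 = 27/2405 - 10 = -24023/2405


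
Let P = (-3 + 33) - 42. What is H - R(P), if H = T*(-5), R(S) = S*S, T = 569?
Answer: -2989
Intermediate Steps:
P = -12 (P = 30 - 42 = -12)
R(S) = S**2
H = -2845 (H = 569*(-5) = -2845)
H - R(P) = -2845 - 1*(-12)**2 = -2845 - 1*144 = -2845 - 144 = -2989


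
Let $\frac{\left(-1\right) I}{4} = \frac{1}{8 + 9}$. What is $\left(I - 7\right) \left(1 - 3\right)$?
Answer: $\frac{246}{17} \approx 14.471$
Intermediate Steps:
$I = - \frac{4}{17}$ ($I = - \frac{4}{8 + 9} = - \frac{4}{17} \approx -0.23529$)
$\left(I - 7\right) \left(1 - 3\right) = \left(- \frac{4}{17} - 7\right) \left(1 - 3\right) = \left(- \frac{123}{17}\right) \left(-2\right) = \frac{246}{17}$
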